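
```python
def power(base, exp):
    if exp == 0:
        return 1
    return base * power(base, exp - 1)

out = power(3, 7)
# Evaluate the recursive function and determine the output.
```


power(3, 7)
= 3 * power(3, 6)
= 3 * 3 * power(3, 5)
= 3 * 3 * 3 * power(3, 4)
= 3 * 3 * 3 * 3 * power(3, 3)
= 3 * 3 * 3 * 3 * 3 * power(3, 2)
= 3 * 3 * 3 * 3 * 3 * 3 * power(3, 1)
= 3 * 3 * 3 * 3 * 3 * 3 * 3 * power(3, 0)
= 3 * 3 * 3 * 3 * 3 * 3 * 3 * 1
= 2187


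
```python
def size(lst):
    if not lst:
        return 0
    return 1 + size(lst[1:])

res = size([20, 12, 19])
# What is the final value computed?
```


size([20, 12, 19])
= 1 + size([12, 19])
= 1 + 1 + size([19])
= 1 + 1 + 1 + size([])
= 1 + 1 + 1 + 0
= 3


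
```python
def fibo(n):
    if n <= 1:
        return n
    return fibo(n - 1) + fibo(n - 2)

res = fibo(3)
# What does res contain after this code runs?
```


fibo(3)
= fibo(2) + fibo(1)
Computing bottom-up: fibo(0)=0, fibo(1)=1, fibo(2)=1, fibo(3)=2
= 2


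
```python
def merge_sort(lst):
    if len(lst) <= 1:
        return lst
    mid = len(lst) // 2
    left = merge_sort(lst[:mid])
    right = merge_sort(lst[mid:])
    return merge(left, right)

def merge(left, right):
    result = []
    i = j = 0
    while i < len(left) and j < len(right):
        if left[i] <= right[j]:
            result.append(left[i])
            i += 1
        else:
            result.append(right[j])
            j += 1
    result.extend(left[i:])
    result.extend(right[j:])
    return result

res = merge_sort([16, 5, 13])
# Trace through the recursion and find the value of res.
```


merge_sort([16, 5, 13])
Split into [16] and [5, 13]
Left sorted: [16]
Right sorted: [5, 13]
Merge [16] and [5, 13]
= [5, 13, 16]


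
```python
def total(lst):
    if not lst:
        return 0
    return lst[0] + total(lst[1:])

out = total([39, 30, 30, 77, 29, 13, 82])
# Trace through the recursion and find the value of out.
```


total([39, 30, 30, 77, 29, 13, 82])
= 39 + total([30, 30, 77, 29, 13, 82])
= 39 + 30 + total([30, 77, 29, 13, 82])
= 39 + 30 + 30 + total([77, 29, 13, 82])
= 39 + 30 + 30 + 77 + total([29, 13, 82])
= 39 + 30 + 30 + 77 + 29 + total([13, 82])
= 39 + 30 + 30 + 77 + 29 + 13 + total([82])
= 39 + 30 + 30 + 77 + 29 + 13 + 82 + total([])
= 39 + 30 + 30 + 77 + 29 + 13 + 82 + 0
= 300


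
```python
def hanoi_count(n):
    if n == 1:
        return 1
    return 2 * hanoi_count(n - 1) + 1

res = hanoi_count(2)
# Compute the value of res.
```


hanoi_count(2)
= 2 * hanoi_count(1) + 1
Now compute bottom-up:
hanoi_count(1) = 1
hanoi_count(2) = 2 * 1 + 1 = 3
= 3


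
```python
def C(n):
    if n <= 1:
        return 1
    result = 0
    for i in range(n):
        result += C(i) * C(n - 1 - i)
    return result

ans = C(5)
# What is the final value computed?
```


C(5)
= sum of C(i) * C(5-1-i) for i in 0..4
First compute sub-values bottom-up:
  C(0) = 1, C(1) = 1
  C(2) = 1*1 + 1*1 = 2
  C(3) = 1*2 + 1*1 + 2*1 = 5
  C(4) = 1*5 + 1*2 + 2*1 + 5*1 = 14
Now C(5):
  C(0)*C(4) = 1*14 = 14
  C(1)*C(3) = 1*5 = 5
  C(2)*C(2) = 2*2 = 4
  C(3)*C(1) = 5*1 = 5
  C(4)*C(0) = 14*1 = 14
= 14 + 5 + 4 + 5 + 14
= 42


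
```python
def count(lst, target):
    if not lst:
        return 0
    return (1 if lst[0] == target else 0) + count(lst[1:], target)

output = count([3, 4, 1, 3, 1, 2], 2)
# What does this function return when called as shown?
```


count([3, 4, 1, 3, 1, 2], 2)
lst[0]=3 != 2: 0 + count([4, 1, 3, 1, 2], 2)
lst[0]=4 != 2: 0 + count([1, 3, 1, 2], 2)
lst[0]=1 != 2: 0 + count([3, 1, 2], 2)
lst[0]=3 != 2: 0 + count([1, 2], 2)
lst[0]=1 != 2: 0 + count([2], 2)
lst[0]=2 == 2: 1 + count([], 2)
= 1


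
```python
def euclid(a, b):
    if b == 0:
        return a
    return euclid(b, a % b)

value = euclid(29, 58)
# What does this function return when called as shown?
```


euclid(29, 58)
= euclid(58, 29 % 58) = euclid(58, 29)
= euclid(29, 58 % 29) = euclid(29, 0)
b == 0, return a = 29


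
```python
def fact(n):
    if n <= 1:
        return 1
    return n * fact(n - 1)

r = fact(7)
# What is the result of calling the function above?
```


fact(7)
= 7 * fact(6)
= 7 * 6 * fact(5)
= 7 * 6 * 5 * fact(4)
= 7 * 6 * 5 * 4 * fact(3)
= 7 * 6 * 5 * 4 * 3 * fact(2)
= 7 * 6 * 5 * 4 * 3 * 2 * fact(1)
= 7 * 6 * 5 * 4 * 3 * 2 * 1
= 5040


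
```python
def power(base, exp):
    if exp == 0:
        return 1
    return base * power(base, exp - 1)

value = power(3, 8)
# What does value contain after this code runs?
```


power(3, 8)
= 3 * power(3, 7)
= 3 * 3 * power(3, 6)
= 3 * 3 * 3 * power(3, 5)
= 3 * 3 * 3 * 3 * power(3, 4)
= 3 * 3 * 3 * 3 * 3 * power(3, 3)
= 3 * 3 * 3 * 3 * 3 * 3 * power(3, 2)
= 3 * 3 * 3 * 3 * 3 * 3 * 3 * power(3, 1)
= 3 * 3 * 3 * 3 * 3 * 3 * 3 * 3 * power(3, 0)
= 3 * 3 * 3 * 3 * 3 * 3 * 3 * 3 * 1
= 6561


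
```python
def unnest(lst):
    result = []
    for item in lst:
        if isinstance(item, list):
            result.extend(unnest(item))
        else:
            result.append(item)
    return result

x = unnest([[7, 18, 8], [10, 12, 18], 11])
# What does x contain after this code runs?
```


unnest([[7, 18, 8], [10, 12, 18], 11])
Processing each element:
  [7, 18, 8] is a list -> unnest recursively -> [7, 18, 8]
  [10, 12, 18] is a list -> unnest recursively -> [10, 12, 18]
  11 is not a list -> append 11
= [7, 18, 8, 10, 12, 18, 11]


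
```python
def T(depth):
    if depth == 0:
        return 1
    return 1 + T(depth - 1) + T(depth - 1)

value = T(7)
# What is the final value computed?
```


T(7)
= 1 + T(6) + T(6)
= 1 + 2 * T(6)
T(k) = 2^(k+1) - 1
T(0) = 1
T(1) = 3
T(2) = 7
T(3) = 15
T(4) = 31
T(7) = 2^8 - 1 = 255


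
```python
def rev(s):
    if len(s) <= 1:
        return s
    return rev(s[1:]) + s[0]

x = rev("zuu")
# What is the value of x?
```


rev("zuu")
= rev("uu") + "z"
= rev("u") + "u" + "z"
= "u" + "u" + "z"
= "uuz"


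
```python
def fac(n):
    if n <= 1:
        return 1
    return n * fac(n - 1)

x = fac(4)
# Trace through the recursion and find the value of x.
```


fac(4)
= 4 * fac(3)
= 4 * 3 * fac(2)
= 4 * 3 * 2 * fac(1)
= 4 * 3 * 2 * 1
= 24


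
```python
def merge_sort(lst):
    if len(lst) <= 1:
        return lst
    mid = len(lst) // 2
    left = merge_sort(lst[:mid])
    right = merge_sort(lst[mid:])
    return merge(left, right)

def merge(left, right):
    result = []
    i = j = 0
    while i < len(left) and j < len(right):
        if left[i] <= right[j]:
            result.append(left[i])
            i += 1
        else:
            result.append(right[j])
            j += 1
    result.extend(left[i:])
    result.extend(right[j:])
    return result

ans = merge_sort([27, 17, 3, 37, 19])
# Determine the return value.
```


merge_sort([27, 17, 3, 37, 19])
Split into [27, 17] and [3, 37, 19]
Left sorted: [17, 27]
Right sorted: [3, 19, 37]
Merge [17, 27] and [3, 19, 37]
= [3, 17, 19, 27, 37]


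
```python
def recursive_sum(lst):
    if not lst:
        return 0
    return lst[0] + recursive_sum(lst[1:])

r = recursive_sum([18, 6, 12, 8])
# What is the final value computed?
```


recursive_sum([18, 6, 12, 8])
= 18 + recursive_sum([6, 12, 8])
= 18 + 6 + recursive_sum([12, 8])
= 18 + 6 + 12 + recursive_sum([8])
= 18 + 6 + 12 + 8 + recursive_sum([])
= 18 + 6 + 12 + 8 + 0
= 44


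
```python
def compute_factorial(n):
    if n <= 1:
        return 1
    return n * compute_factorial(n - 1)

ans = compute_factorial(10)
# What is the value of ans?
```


compute_factorial(10)
= 10 * compute_factorial(9)
= 10 * 9 * compute_factorial(8)
= 10 * 9 * 8 * compute_factorial(7)
= 10 * 9 * 8 * 7 * compute_factorial(6)
= 10 * 9 * 8 * 7 * 6 * compute_factorial(5)
= 10 * 9 * 8 * 7 * 6 * 5 * compute_factorial(4)
= 10 * 9 * 8 * 7 * 6 * 5 * 4 * compute_factorial(3)
= 10 * 9 * 8 * 7 * 6 * 5 * 4 * 3 * compute_factorial(2)
= 10 * 9 * 8 * 7 * 6 * 5 * 4 * 3 * 2 * compute_factorial(1)
= 10 * 9 * 8 * 7 * 6 * 5 * 4 * 3 * 2 * 1
= 3628800


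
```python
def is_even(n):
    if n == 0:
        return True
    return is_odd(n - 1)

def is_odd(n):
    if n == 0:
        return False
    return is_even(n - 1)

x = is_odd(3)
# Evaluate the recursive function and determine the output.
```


is_odd(3)
= is_even(2)
= is_odd(1)
= is_even(0)
n == 0: return True
= True


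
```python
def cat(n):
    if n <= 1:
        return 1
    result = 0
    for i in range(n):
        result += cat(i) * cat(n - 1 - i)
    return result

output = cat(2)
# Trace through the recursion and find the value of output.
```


cat(2)
= sum of cat(i) * cat(2-1-i) for i in 0..1
  cat(0)*cat(1) = 1*1 = 1
  cat(1)*cat(0) = 1*1 = 1
= 1 + 1
= 2


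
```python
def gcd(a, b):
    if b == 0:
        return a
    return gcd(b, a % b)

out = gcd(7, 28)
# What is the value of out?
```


gcd(7, 28)
= gcd(28, 7 % 28) = gcd(28, 7)
= gcd(7, 28 % 7) = gcd(7, 0)
b == 0, return a = 7


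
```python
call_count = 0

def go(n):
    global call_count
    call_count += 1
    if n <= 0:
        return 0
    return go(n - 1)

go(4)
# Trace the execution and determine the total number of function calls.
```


go(4) calls go(3) calls ... calls go(0)
Total calls: 4 + 1 (for base case) = 5


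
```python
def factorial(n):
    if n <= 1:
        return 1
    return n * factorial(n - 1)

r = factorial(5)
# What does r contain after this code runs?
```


factorial(5)
= 5 * factorial(4)
= 5 * 4 * factorial(3)
= 5 * 4 * 3 * factorial(2)
= 5 * 4 * 3 * 2 * factorial(1)
= 5 * 4 * 3 * 2 * 1
= 120


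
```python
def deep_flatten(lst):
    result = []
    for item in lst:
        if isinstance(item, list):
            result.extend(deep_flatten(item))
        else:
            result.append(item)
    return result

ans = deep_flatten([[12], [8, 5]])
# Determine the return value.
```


deep_flatten([[12], [8, 5]])
Processing each element:
  [12] is a list -> deep_flatten recursively -> [12]
  [8, 5] is a list -> deep_flatten recursively -> [8, 5]
= [12, 8, 5]


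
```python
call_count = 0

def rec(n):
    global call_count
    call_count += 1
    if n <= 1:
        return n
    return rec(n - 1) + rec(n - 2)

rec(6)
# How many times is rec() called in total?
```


rec(6) calls rec(5) and rec(4); each non-base call branches into two more.
Let C(k) = total number of calls made by rec(k), including the call to rec(k) itself.
Base cases: C(0) = 1, C(1) = 1
Recurrence: C(k) = 1 + C(k-1) + C(k-2)
  C(2) = 1 + C(1) + C(0) = 1 + 1 + 1 = 3
  C(3) = 1 + C(2) + C(1) = 1 + 3 + 1 = 5
  C(4) = 1 + C(3) + C(2) = 1 + 5 + 3 = 9
  C(5) = 1 + C(4) + C(3) = 1 + 9 + 5 = 15
  C(6) = 1 + C(5) + C(4) = 1 + 15 + 9 = 25
Total calls = C(6) = 25


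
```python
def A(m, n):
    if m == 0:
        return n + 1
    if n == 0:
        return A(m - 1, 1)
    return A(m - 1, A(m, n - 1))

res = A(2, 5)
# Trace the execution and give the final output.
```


A(2, 5)
= A(1, A(2, 4))
First compute A(2, 4) = 11
= A(1, 11)
= 13


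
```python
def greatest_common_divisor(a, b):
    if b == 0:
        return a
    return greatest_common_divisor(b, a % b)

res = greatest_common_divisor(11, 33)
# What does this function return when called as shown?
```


greatest_common_divisor(11, 33)
= greatest_common_divisor(33, 11 % 33) = greatest_common_divisor(33, 11)
= greatest_common_divisor(11, 33 % 11) = greatest_common_divisor(11, 0)
b == 0, return a = 11


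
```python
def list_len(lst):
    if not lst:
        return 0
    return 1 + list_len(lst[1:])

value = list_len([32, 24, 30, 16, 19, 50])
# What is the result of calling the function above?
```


list_len([32, 24, 30, 16, 19, 50])
= 1 + list_len([24, 30, 16, 19, 50])
= 1 + 1 + list_len([30, 16, 19, 50])
= 1 + 1 + 1 + list_len([16, 19, 50])
= 1 + 1 + 1 + 1 + list_len([19, 50])
= 1 + 1 + 1 + 1 + 1 + list_len([50])
= 1 + 1 + 1 + 1 + 1 + 1 + list_len([])
= 1 + 1 + 1 + 1 + 1 + 1 + 0
= 6


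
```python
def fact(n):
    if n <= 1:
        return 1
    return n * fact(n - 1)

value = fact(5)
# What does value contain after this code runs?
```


fact(5)
= 5 * fact(4)
= 5 * 4 * fact(3)
= 5 * 4 * 3 * fact(2)
= 5 * 4 * 3 * 2 * fact(1)
= 5 * 4 * 3 * 2 * 1
= 120


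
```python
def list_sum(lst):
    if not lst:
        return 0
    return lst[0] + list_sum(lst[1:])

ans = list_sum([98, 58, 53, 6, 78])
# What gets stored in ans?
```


list_sum([98, 58, 53, 6, 78])
= 98 + list_sum([58, 53, 6, 78])
= 98 + 58 + list_sum([53, 6, 78])
= 98 + 58 + 53 + list_sum([6, 78])
= 98 + 58 + 53 + 6 + list_sum([78])
= 98 + 58 + 53 + 6 + 78 + list_sum([])
= 98 + 58 + 53 + 6 + 78 + 0
= 293


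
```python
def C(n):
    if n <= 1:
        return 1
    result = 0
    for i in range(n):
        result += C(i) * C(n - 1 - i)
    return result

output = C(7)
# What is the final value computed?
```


C(7)
= sum of C(i) * C(7-1-i) for i in 0..6
First compute sub-values bottom-up:
  C(0) = 1, C(1) = 1
  C(2) = 1*1 + 1*1 = 2
  C(3) = 1*2 + 1*1 + 2*1 = 5
  C(4) = 1*5 + 1*2 + 2*1 + 5*1 = 14
  C(5) = 1*14 + 1*5 + 2*2 + 5*1 + 14*1 = 42
  C(6) = 1*42 + 1*14 + 2*5 + 5*2 + 14*1 + 42*1 = 132
Now C(7):
  C(0)*C(6) = 1*132 = 132
  C(1)*C(5) = 1*42 = 42
  C(2)*C(4) = 2*14 = 28
  C(3)*C(3) = 5*5 = 25
  C(4)*C(2) = 14*2 = 28
  C(5)*C(1) = 42*1 = 42
  C(6)*C(0) = 132*1 = 132
= 132 + 42 + 28 + 25 + 28 + 42 + 132
= 429


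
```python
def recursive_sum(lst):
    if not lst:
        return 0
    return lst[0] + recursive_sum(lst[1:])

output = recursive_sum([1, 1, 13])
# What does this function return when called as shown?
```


recursive_sum([1, 1, 13])
= 1 + recursive_sum([1, 13])
= 1 + 1 + recursive_sum([13])
= 1 + 1 + 13 + recursive_sum([])
= 1 + 1 + 13 + 0
= 15


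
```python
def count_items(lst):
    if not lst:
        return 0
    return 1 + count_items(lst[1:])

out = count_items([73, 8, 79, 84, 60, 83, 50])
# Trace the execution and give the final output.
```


count_items([73, 8, 79, 84, 60, 83, 50])
= 1 + count_items([8, 79, 84, 60, 83, 50])
= 1 + 1 + count_items([79, 84, 60, 83, 50])
= 1 + 1 + 1 + count_items([84, 60, 83, 50])
= 1 + 1 + 1 + 1 + count_items([60, 83, 50])
= 1 + 1 + 1 + 1 + 1 + count_items([83, 50])
= 1 + 1 + 1 + 1 + 1 + 1 + count_items([50])
= 1 + 1 + 1 + 1 + 1 + 1 + 1 + count_items([])
= 1 + 1 + 1 + 1 + 1 + 1 + 1 + 0
= 7


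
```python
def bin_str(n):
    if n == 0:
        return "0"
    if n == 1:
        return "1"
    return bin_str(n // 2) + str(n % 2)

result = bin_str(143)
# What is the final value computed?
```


bin_str(143)
= bin_str(71) + "1"
= bin_str(35) + "1" + "1"
= bin_str(17) + "1" + "1" + "1"
= bin_str(8) + "1" + "1" + "1" + "1"
= bin_str(4) + "0" + "1" + "1" + "1" + "1"
= bin_str(2) + "0" + "0" + "1" + "1" + "1" + "1"
= bin_str(1) + "0" + "0" + "0" + "1" + "1" + "1" + "1"
= "1" + "0" + "0" + "0" + "1" + "1" + "1" + "1"
= "10001111"


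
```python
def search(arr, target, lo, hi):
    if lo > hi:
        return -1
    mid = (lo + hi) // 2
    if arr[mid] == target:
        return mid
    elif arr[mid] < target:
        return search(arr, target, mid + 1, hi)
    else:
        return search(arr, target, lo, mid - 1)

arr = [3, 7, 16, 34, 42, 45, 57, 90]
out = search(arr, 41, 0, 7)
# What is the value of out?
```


search(arr, 41, 0, 7)
lo=0, hi=7, mid=3, arr[mid]=34
34 < 41, search right half
lo=4, hi=7, mid=5, arr[mid]=45
45 > 41, search left half
lo=4, hi=4, mid=4, arr[mid]=42
42 > 41, search left half
lo > hi, target not found, return -1
= -1


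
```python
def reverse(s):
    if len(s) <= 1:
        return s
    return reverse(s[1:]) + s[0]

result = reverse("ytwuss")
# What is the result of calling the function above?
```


reverse("ytwuss")
= reverse("twuss") + "y"
= reverse("wuss") + "t" + "y"
= reverse("uss") + "w" + "t" + "y"
= reverse("ss") + "u" + "w" + "t" + "y"
= reverse("s") + "s" + "u" + "w" + "t" + "y"
= "s" + "s" + "u" + "w" + "t" + "y"
= "ssuwty"


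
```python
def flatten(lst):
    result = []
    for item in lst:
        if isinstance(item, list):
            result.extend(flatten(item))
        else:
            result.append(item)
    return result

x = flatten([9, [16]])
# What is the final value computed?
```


flatten([9, [16]])
Processing each element:
  9 is not a list -> append 9
  [16] is a list -> flatten recursively -> [16]
= [9, 16]


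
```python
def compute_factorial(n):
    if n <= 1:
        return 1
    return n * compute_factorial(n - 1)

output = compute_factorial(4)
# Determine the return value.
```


compute_factorial(4)
= 4 * compute_factorial(3)
= 4 * 3 * compute_factorial(2)
= 4 * 3 * 2 * compute_factorial(1)
= 4 * 3 * 2 * 1
= 24


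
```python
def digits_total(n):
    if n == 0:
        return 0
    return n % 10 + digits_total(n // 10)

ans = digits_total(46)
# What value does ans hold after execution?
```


digits_total(46)
= 6 + digits_total(4)
= 6 + 4 + digits_total(0)
= 6 + 4 + 0
= 10


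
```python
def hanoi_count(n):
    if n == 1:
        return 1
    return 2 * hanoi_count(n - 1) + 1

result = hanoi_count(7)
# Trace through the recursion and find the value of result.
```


hanoi_count(7)
= 2 * hanoi_count(6) + 1
= 2 * (2 * hanoi_count(5) + 1) + 1
= 2 * (2 * (2 * hanoi_count(4) + 1) + 1) + 1
= 2 * (2 * (2 * (2 * hanoi_count(3) + 1) + 1) + 1) + 1
= 2 * (2 * (2 * (2 * (2 * hanoi_count(2) + 1) + 1) + 1) + 1) + 1
= 2 * (2 * (2 * (2 * (2 * (2 * hanoi_count(1) + 1) + 1) + 1) + 1) + 1) + 1
Now compute bottom-up:
hanoi_count(1) = 1
hanoi_count(2) = 2 * 1 + 1 = 3
hanoi_count(3) = 2 * 3 + 1 = 7
hanoi_count(4) = 2 * 7 + 1 = 15
hanoi_count(5) = 2 * 15 + 1 = 31
hanoi_count(6) = 2 * 31 + 1 = 63
hanoi_count(7) = 2 * 63 + 1 = 127
= 127


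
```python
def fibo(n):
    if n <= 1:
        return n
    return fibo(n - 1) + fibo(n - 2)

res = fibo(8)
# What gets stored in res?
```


fibo(8)
= fibo(7) + fibo(6)
= (fibo(6) + fibo(5)) + fibo(6)
Computing bottom-up: fibo(0)=0, fibo(1)=1, fibo(2)=1, fibo(3)=2, fibo(4)=3, fibo(5)=5, fibo(6)=8, fibo(7)=13, fibo(8)=21
= 21


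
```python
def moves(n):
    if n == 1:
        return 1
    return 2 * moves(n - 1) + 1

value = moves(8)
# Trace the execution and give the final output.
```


moves(8)
= 2 * moves(7) + 1
= 2 * (2 * moves(6) + 1) + 1
= 2 * (2 * (2 * moves(5) + 1) + 1) + 1
= 2 * (2 * (2 * (2 * moves(4) + 1) + 1) + 1) + 1
= 2 * (2 * (2 * (2 * (2 * moves(3) + 1) + 1) + 1) + 1) + 1
= 2 * (2 * (2 * (2 * (2 * (2 * moves(2) + 1) + 1) + 1) + 1) + 1) + 1
= 2 * (2 * (2 * (2 * (2 * (2 * (2 * moves(1) + 1) + 1) + 1) + 1) + 1) + 1) + 1
Now compute bottom-up:
moves(1) = 1
moves(2) = 2 * 1 + 1 = 3
moves(3) = 2 * 3 + 1 = 7
moves(4) = 2 * 7 + 1 = 15
moves(5) = 2 * 15 + 1 = 31
moves(6) = 2 * 31 + 1 = 63
moves(7) = 2 * 63 + 1 = 127
moves(8) = 2 * 127 + 1 = 255
= 255


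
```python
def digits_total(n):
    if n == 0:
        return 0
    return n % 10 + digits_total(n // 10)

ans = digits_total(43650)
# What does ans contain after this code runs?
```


digits_total(43650)
= 0 + digits_total(4365)
= 0 + 5 + digits_total(436)
= 0 + 5 + 6 + digits_total(43)
= 0 + 5 + 6 + 3 + digits_total(4)
= 0 + 5 + 6 + 3 + 4 + digits_total(0)
= 0 + 5 + 6 + 3 + 4 + 0
= 18


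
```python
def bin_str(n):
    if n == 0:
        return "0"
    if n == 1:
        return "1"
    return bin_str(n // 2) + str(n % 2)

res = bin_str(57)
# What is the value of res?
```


bin_str(57)
= bin_str(28) + "1"
= bin_str(14) + "0" + "1"
= bin_str(7) + "0" + "0" + "1"
= bin_str(3) + "1" + "0" + "0" + "1"
= bin_str(1) + "1" + "1" + "0" + "0" + "1"
= "1" + "1" + "1" + "0" + "0" + "1"
= "111001"


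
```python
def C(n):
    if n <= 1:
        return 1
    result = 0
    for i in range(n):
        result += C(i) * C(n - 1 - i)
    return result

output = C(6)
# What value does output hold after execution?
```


C(6)
= sum of C(i) * C(6-1-i) for i in 0..5
First compute sub-values bottom-up:
  C(0) = 1, C(1) = 1
  C(2) = 1*1 + 1*1 = 2
  C(3) = 1*2 + 1*1 + 2*1 = 5
  C(4) = 1*5 + 1*2 + 2*1 + 5*1 = 14
  C(5) = 1*14 + 1*5 + 2*2 + 5*1 + 14*1 = 42
Now C(6):
  C(0)*C(5) = 1*42 = 42
  C(1)*C(4) = 1*14 = 14
  C(2)*C(3) = 2*5 = 10
  C(3)*C(2) = 5*2 = 10
  C(4)*C(1) = 14*1 = 14
  C(5)*C(0) = 42*1 = 42
= 42 + 14 + 10 + 10 + 14 + 42
= 132


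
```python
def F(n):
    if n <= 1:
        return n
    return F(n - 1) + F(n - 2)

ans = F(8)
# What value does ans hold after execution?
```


F(8)
= F(7) + F(6)
= (F(6) + F(5)) + F(6)
Computing bottom-up: F(0)=0, F(1)=1, F(2)=1, F(3)=2, F(4)=3, F(5)=5, F(6)=8, F(7)=13, F(8)=21
= 21


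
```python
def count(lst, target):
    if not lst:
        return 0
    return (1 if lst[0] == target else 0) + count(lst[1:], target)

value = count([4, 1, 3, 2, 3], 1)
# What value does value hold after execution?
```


count([4, 1, 3, 2, 3], 1)
lst[0]=4 != 1: 0 + count([1, 3, 2, 3], 1)
lst[0]=1 == 1: 1 + count([3, 2, 3], 1)
lst[0]=3 != 1: 0 + count([2, 3], 1)
lst[0]=2 != 1: 0 + count([3], 1)
lst[0]=3 != 1: 0 + count([], 1)
= 1


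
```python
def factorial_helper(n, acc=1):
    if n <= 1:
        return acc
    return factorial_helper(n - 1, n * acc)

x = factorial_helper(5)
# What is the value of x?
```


factorial_helper(5, 1)
= factorial_helper(4, 5 * 1) = factorial_helper(4, 5)
= factorial_helper(3, 4 * 5) = factorial_helper(3, 20)
= factorial_helper(2, 3 * 20) = factorial_helper(2, 60)
= factorial_helper(1, 2 * 60) = factorial_helper(1, 120)
n <= 1, return acc = 120


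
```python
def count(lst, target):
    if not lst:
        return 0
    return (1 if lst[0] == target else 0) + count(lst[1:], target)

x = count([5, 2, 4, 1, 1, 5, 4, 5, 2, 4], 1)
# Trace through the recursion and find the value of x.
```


count([5, 2, 4, 1, 1, 5, 4, 5, 2, 4], 1)
lst[0]=5 != 1: 0 + count([2, 4, 1, 1, 5, 4, 5, 2, 4], 1)
lst[0]=2 != 1: 0 + count([4, 1, 1, 5, 4, 5, 2, 4], 1)
lst[0]=4 != 1: 0 + count([1, 1, 5, 4, 5, 2, 4], 1)
lst[0]=1 == 1: 1 + count([1, 5, 4, 5, 2, 4], 1)
lst[0]=1 == 1: 1 + count([5, 4, 5, 2, 4], 1)
lst[0]=5 != 1: 0 + count([4, 5, 2, 4], 1)
lst[0]=4 != 1: 0 + count([5, 2, 4], 1)
lst[0]=5 != 1: 0 + count([2, 4], 1)
lst[0]=2 != 1: 0 + count([4], 1)
lst[0]=4 != 1: 0 + count([], 1)
= 2


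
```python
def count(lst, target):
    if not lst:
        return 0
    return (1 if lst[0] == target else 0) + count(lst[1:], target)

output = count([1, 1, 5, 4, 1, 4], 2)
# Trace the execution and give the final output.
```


count([1, 1, 5, 4, 1, 4], 2)
lst[0]=1 != 2: 0 + count([1, 5, 4, 1, 4], 2)
lst[0]=1 != 2: 0 + count([5, 4, 1, 4], 2)
lst[0]=5 != 2: 0 + count([4, 1, 4], 2)
lst[0]=4 != 2: 0 + count([1, 4], 2)
lst[0]=1 != 2: 0 + count([4], 2)
lst[0]=4 != 2: 0 + count([], 2)
= 0


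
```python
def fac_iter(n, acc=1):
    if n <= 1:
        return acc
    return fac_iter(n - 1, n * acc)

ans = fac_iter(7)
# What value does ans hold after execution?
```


fac_iter(7, 1)
= fac_iter(6, 7 * 1) = fac_iter(6, 7)
= fac_iter(5, 6 * 7) = fac_iter(5, 42)
= fac_iter(4, 5 * 42) = fac_iter(4, 210)
= fac_iter(3, 4 * 210) = fac_iter(3, 840)
= fac_iter(2, 3 * 840) = fac_iter(2, 2520)
= fac_iter(1, 2 * 2520) = fac_iter(1, 5040)
n <= 1, return acc = 5040


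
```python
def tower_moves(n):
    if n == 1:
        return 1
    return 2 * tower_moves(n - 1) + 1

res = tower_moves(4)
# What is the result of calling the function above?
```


tower_moves(4)
= 2 * tower_moves(3) + 1
= 2 * (2 * tower_moves(2) + 1) + 1
= 2 * (2 * (2 * tower_moves(1) + 1) + 1) + 1
Now compute bottom-up:
tower_moves(1) = 1
tower_moves(2) = 2 * 1 + 1 = 3
tower_moves(3) = 2 * 3 + 1 = 7
tower_moves(4) = 2 * 7 + 1 = 15
= 15


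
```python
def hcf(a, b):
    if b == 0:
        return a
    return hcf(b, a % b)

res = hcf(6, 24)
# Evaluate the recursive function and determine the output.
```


hcf(6, 24)
= hcf(24, 6 % 24) = hcf(24, 6)
= hcf(6, 24 % 6) = hcf(6, 0)
b == 0, return a = 6


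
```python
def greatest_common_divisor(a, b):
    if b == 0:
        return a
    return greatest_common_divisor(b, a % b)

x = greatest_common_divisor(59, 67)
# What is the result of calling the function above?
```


greatest_common_divisor(59, 67)
= greatest_common_divisor(67, 59 % 67) = greatest_common_divisor(67, 59)
= greatest_common_divisor(59, 67 % 59) = greatest_common_divisor(59, 8)
= greatest_common_divisor(8, 59 % 8) = greatest_common_divisor(8, 3)
= greatest_common_divisor(3, 8 % 3) = greatest_common_divisor(3, 2)
= greatest_common_divisor(2, 3 % 2) = greatest_common_divisor(2, 1)
= greatest_common_divisor(1, 2 % 1) = greatest_common_divisor(1, 0)
b == 0, return a = 1


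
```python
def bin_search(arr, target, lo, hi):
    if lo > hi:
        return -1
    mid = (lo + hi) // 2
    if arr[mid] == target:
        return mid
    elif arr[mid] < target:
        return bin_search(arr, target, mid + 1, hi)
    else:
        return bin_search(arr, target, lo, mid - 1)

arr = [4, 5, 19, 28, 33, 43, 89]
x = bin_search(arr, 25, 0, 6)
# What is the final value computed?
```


bin_search(arr, 25, 0, 6)
lo=0, hi=6, mid=3, arr[mid]=28
28 > 25, search left half
lo=0, hi=2, mid=1, arr[mid]=5
5 < 25, search right half
lo=2, hi=2, mid=2, arr[mid]=19
19 < 25, search right half
lo > hi, target not found, return -1
= -1


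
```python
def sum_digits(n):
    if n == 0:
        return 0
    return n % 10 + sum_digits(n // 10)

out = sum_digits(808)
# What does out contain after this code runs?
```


sum_digits(808)
= 8 + sum_digits(80)
= 8 + 0 + sum_digits(8)
= 8 + 0 + 8 + sum_digits(0)
= 8 + 0 + 8 + 0
= 16


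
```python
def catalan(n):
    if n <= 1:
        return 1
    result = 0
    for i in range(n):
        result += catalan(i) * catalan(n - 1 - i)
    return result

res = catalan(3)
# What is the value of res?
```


catalan(3)
= sum of catalan(i) * catalan(3-1-i) for i in 0..2
First compute sub-values bottom-up:
  catalan(0) = 1, catalan(1) = 1
  catalan(2) = 1*1 + 1*1 = 2
Now catalan(3):
  catalan(0)*catalan(2) = 1*2 = 2
  catalan(1)*catalan(1) = 1*1 = 1
  catalan(2)*catalan(0) = 2*1 = 2
= 2 + 1 + 2
= 5


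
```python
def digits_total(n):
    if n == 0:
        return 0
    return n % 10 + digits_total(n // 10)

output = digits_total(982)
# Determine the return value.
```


digits_total(982)
= 2 + digits_total(98)
= 2 + 8 + digits_total(9)
= 2 + 8 + 9 + digits_total(0)
= 2 + 8 + 9 + 0
= 19


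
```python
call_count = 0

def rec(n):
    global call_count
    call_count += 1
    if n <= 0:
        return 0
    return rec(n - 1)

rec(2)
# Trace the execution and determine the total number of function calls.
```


rec(2) calls rec(1) calls ... calls rec(0)
Total calls: 2 + 1 (for base case) = 3


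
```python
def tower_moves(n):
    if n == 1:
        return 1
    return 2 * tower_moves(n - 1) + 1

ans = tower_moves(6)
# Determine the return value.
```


tower_moves(6)
= 2 * tower_moves(5) + 1
= 2 * (2 * tower_moves(4) + 1) + 1
= 2 * (2 * (2 * tower_moves(3) + 1) + 1) + 1
= 2 * (2 * (2 * (2 * tower_moves(2) + 1) + 1) + 1) + 1
= 2 * (2 * (2 * (2 * (2 * tower_moves(1) + 1) + 1) + 1) + 1) + 1
Now compute bottom-up:
tower_moves(1) = 1
tower_moves(2) = 2 * 1 + 1 = 3
tower_moves(3) = 2 * 3 + 1 = 7
tower_moves(4) = 2 * 7 + 1 = 15
tower_moves(5) = 2 * 15 + 1 = 31
tower_moves(6) = 2 * 31 + 1 = 63
= 63


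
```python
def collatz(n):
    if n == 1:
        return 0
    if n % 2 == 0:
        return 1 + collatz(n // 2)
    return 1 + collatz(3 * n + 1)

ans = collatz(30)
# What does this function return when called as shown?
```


collatz(30)
30 is even -> collatz(15)
15 is odd -> 3*15+1 = 46 -> collatz(46)
46 is even -> collatz(23)
23 is odd -> 3*23+1 = 70 -> collatz(70)
70 is even -> collatz(35)
35 is odd -> 3*35+1 = 106 -> collatz(106)
106 is even -> collatz(53)
53 is odd -> 3*53+1 = 160 -> collatz(160)
160 is even -> collatz(80)
80 is even -> collatz(40)
40 is even -> collatz(20)
20 is even -> collatz(10)
10 is even -> collatz(5)
5 is odd -> 3*5+1 = 16 -> collatz(16)
16 is even -> collatz(8)
8 is even -> collatz(4)
4 is even -> collatz(2)
2 is even -> collatz(1)
Reached 1 after 18 steps
= 18


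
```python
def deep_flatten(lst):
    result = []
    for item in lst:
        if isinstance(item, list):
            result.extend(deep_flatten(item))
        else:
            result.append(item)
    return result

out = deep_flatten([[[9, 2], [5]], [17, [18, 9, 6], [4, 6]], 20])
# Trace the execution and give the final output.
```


deep_flatten([[[9, 2], [5]], [17, [18, 9, 6], [4, 6]], 20])
Processing each element:
  [[9, 2], [5]] is a list -> deep_flatten recursively -> [9, 2, 5]
  [17, [18, 9, 6], [4, 6]] is a list -> deep_flatten recursively -> [17, 18, 9, 6, 4, 6]
  20 is not a list -> append 20
= [9, 2, 5, 17, 18, 9, 6, 4, 6, 20]


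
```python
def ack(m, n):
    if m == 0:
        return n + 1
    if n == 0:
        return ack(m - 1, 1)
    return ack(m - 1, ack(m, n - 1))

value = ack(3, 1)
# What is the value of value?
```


ack(3, 1)
= ack(2, ack(3, 0))
First compute ack(3, 0) = 5
= ack(2, 5)
= 13


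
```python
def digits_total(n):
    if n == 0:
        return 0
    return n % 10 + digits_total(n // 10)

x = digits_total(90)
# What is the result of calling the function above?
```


digits_total(90)
= 0 + digits_total(9)
= 0 + 9 + digits_total(0)
= 0 + 9 + 0
= 9


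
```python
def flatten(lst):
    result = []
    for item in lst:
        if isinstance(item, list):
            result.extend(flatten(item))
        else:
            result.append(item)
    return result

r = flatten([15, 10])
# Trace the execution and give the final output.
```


flatten([15, 10])
Processing each element:
  15 is not a list -> append 15
  10 is not a list -> append 10
= [15, 10]


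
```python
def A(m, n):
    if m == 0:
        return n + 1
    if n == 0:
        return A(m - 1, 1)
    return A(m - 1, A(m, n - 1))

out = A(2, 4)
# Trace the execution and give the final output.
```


A(2, 4)
= A(1, A(2, 3))
First compute A(2, 3) = 9
= A(1, 9)
= 11


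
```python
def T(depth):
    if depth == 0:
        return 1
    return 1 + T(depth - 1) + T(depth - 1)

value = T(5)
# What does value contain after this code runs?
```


T(5)
= 1 + T(4) + T(4)
= 1 + 2 * T(4)
T(k) = 2^(k+1) - 1
T(0) = 1
T(1) = 3
T(2) = 7
T(3) = 15
T(4) = 31
T(5) = 2^6 - 1 = 63


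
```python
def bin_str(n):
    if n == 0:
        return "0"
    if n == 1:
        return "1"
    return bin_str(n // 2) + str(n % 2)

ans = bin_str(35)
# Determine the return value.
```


bin_str(35)
= bin_str(17) + "1"
= bin_str(8) + "1" + "1"
= bin_str(4) + "0" + "1" + "1"
= bin_str(2) + "0" + "0" + "1" + "1"
= bin_str(1) + "0" + "0" + "0" + "1" + "1"
= "1" + "0" + "0" + "0" + "1" + "1"
= "100011"


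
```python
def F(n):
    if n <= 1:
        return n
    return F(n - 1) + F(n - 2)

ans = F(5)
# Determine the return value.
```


F(5)
= F(4) + F(3)
= (F(3) + F(2)) + F(3)
Computing bottom-up: F(0)=0, F(1)=1, F(2)=1, F(3)=2, F(4)=3, F(5)=5
= 5


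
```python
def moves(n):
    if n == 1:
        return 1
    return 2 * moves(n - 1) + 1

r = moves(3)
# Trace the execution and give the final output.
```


moves(3)
= 2 * moves(2) + 1
= 2 * (2 * moves(1) + 1) + 1
Now compute bottom-up:
moves(1) = 1
moves(2) = 2 * 1 + 1 = 3
moves(3) = 2 * 3 + 1 = 7
= 7


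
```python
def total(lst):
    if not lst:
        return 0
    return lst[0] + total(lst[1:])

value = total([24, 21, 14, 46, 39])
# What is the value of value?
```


total([24, 21, 14, 46, 39])
= 24 + total([21, 14, 46, 39])
= 24 + 21 + total([14, 46, 39])
= 24 + 21 + 14 + total([46, 39])
= 24 + 21 + 14 + 46 + total([39])
= 24 + 21 + 14 + 46 + 39 + total([])
= 24 + 21 + 14 + 46 + 39 + 0
= 144


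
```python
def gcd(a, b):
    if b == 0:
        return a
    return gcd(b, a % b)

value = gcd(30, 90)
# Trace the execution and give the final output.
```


gcd(30, 90)
= gcd(90, 30 % 90) = gcd(90, 30)
= gcd(30, 90 % 30) = gcd(30, 0)
b == 0, return a = 30


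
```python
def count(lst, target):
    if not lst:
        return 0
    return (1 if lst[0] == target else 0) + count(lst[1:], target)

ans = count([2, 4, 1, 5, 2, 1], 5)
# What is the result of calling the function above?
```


count([2, 4, 1, 5, 2, 1], 5)
lst[0]=2 != 5: 0 + count([4, 1, 5, 2, 1], 5)
lst[0]=4 != 5: 0 + count([1, 5, 2, 1], 5)
lst[0]=1 != 5: 0 + count([5, 2, 1], 5)
lst[0]=5 == 5: 1 + count([2, 1], 5)
lst[0]=2 != 5: 0 + count([1], 5)
lst[0]=1 != 5: 0 + count([], 5)
= 1


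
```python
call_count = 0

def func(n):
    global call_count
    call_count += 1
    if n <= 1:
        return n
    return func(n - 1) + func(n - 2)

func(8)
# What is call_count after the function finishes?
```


func(8) calls func(7) and func(6); each non-base call branches into two more.
Let C(k) = total number of calls made by func(k), including the call to func(k) itself.
Base cases: C(0) = 1, C(1) = 1
Recurrence: C(k) = 1 + C(k-1) + C(k-2)
  C(2) = 1 + C(1) + C(0) = 1 + 1 + 1 = 3
  C(3) = 1 + C(2) + C(1) = 1 + 3 + 1 = 5
  C(4) = 1 + C(3) + C(2) = 1 + 5 + 3 = 9
  C(5) = 1 + C(4) + C(3) = 1 + 9 + 5 = 15
  C(6) = 1 + C(5) + C(4) = 1 + 15 + 9 = 25
  C(7) = 1 + C(6) + C(5) = 1 + 25 + 15 = 41
  C(8) = 1 + C(7) + C(6) = 1 + 41 + 25 = 67
Total calls = C(8) = 67


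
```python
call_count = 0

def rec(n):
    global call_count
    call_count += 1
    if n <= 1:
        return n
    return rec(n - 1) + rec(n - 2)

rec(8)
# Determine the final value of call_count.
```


rec(8) calls rec(7) and rec(6); each non-base call branches into two more.
Let C(k) = total number of calls made by rec(k), including the call to rec(k) itself.
Base cases: C(0) = 1, C(1) = 1
Recurrence: C(k) = 1 + C(k-1) + C(k-2)
  C(2) = 1 + C(1) + C(0) = 1 + 1 + 1 = 3
  C(3) = 1 + C(2) + C(1) = 1 + 3 + 1 = 5
  C(4) = 1 + C(3) + C(2) = 1 + 5 + 3 = 9
  C(5) = 1 + C(4) + C(3) = 1 + 9 + 5 = 15
  C(6) = 1 + C(5) + C(4) = 1 + 15 + 9 = 25
  C(7) = 1 + C(6) + C(5) = 1 + 25 + 15 = 41
  C(8) = 1 + C(7) + C(6) = 1 + 41 + 25 = 67
Total calls = C(8) = 67


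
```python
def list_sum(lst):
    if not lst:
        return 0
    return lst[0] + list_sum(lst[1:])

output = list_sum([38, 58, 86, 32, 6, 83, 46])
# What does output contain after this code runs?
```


list_sum([38, 58, 86, 32, 6, 83, 46])
= 38 + list_sum([58, 86, 32, 6, 83, 46])
= 38 + 58 + list_sum([86, 32, 6, 83, 46])
= 38 + 58 + 86 + list_sum([32, 6, 83, 46])
= 38 + 58 + 86 + 32 + list_sum([6, 83, 46])
= 38 + 58 + 86 + 32 + 6 + list_sum([83, 46])
= 38 + 58 + 86 + 32 + 6 + 83 + list_sum([46])
= 38 + 58 + 86 + 32 + 6 + 83 + 46 + list_sum([])
= 38 + 58 + 86 + 32 + 6 + 83 + 46 + 0
= 349


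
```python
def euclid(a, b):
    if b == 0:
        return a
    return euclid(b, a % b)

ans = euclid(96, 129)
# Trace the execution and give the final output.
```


euclid(96, 129)
= euclid(129, 96 % 129) = euclid(129, 96)
= euclid(96, 129 % 96) = euclid(96, 33)
= euclid(33, 96 % 33) = euclid(33, 30)
= euclid(30, 33 % 30) = euclid(30, 3)
= euclid(3, 30 % 3) = euclid(3, 0)
b == 0, return a = 3


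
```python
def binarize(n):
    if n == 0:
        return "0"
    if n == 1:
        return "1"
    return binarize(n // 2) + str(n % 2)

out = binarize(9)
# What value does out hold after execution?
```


binarize(9)
= binarize(4) + "1"
= binarize(2) + "0" + "1"
= binarize(1) + "0" + "0" + "1"
= "1" + "0" + "0" + "1"
= "1001"


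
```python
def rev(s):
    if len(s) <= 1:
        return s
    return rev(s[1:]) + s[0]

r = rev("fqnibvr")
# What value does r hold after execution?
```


rev("fqnibvr")
= rev("qnibvr") + "f"
= rev("nibvr") + "q" + "f"
= rev("ibvr") + "n" + "q" + "f"
= rev("bvr") + "i" + "n" + "q" + "f"
= rev("vr") + "b" + "i" + "n" + "q" + "f"
= rev("r") + "v" + "b" + "i" + "n" + "q" + "f"
= "r" + "v" + "b" + "i" + "n" + "q" + "f"
= "rvbinqf"


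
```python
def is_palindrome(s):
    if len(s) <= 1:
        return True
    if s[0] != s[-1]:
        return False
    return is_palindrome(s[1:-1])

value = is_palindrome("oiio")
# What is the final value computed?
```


is_palindrome("oiio")
"oiio": s[0]='o' == s[-1]='o' -> is_palindrome("ii")
"ii": s[0]='i' == s[-1]='i' -> is_palindrome("")
"": len <= 1 -> True
= True


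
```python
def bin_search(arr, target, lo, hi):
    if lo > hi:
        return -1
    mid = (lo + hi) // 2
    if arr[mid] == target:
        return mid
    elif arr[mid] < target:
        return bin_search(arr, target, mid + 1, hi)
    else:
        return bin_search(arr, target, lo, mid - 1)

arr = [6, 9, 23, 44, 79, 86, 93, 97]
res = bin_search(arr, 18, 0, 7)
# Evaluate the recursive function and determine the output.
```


bin_search(arr, 18, 0, 7)
lo=0, hi=7, mid=3, arr[mid]=44
44 > 18, search left half
lo=0, hi=2, mid=1, arr[mid]=9
9 < 18, search right half
lo=2, hi=2, mid=2, arr[mid]=23
23 > 18, search left half
lo > hi, target not found, return -1
= -1


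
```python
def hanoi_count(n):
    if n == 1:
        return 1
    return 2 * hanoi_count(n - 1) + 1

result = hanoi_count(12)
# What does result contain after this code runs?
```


hanoi_count(12)
= 2 * hanoi_count(11) + 1
= 2 * (2 * hanoi_count(10) + 1) + 1
= 2 * (2 * (2 * hanoi_count(9) + 1) + 1) + 1
= 2 * (2 * (2 * (2 * hanoi_count(8) + 1) + 1) + 1) + 1
= 2 * (2 * (2 * (2 * (2 * hanoi_count(7) + 1) + 1) + 1) + 1) + 1
= 2 * (2 * (2 * (2 * (2 * (2 * hanoi_count(6) + 1) + 1) + 1) + 1) + 1) + 1
= 2 * (2 * (2 * (2 * (2 * (2 * (2 * hanoi_count(5) + 1) + 1) + 1) + 1) + 1) + 1) + 1
= 2 * (2 * (2 * (2 * (2 * (2 * (2 * (2 * hanoi_count(4) + 1) + 1) + 1) + 1) + 1) + 1) + 1) + 1
= 2 * (2 * (2 * (2 * (2 * (2 * (2 * (2 * (2 * hanoi_count(3) + 1) + 1) + 1) + 1) + 1) + 1) + 1) + 1) + 1
= 2 * (2 * (2 * (2 * (2 * (2 * (2 * (2 * (2 * (2 * hanoi_count(2) + 1) + 1) + 1) + 1) + 1) + 1) + 1) + 1) + 1) + 1
= 2 * (2 * (2 * (2 * (2 * (2 * (2 * (2 * (2 * (2 * (2 * hanoi_count(1) + 1) + 1) + 1) + 1) + 1) + 1) + 1) + 1) + 1) + 1) + 1
Now compute bottom-up:
hanoi_count(1) = 1
hanoi_count(2) = 2 * 1 + 1 = 3
hanoi_count(3) = 2 * 3 + 1 = 7
hanoi_count(4) = 2 * 7 + 1 = 15
hanoi_count(5) = 2 * 15 + 1 = 31
hanoi_count(6) = 2 * 31 + 1 = 63
hanoi_count(7) = 2 * 63 + 1 = 127
hanoi_count(8) = 2 * 127 + 1 = 255
hanoi_count(9) = 2 * 255 + 1 = 511
hanoi_count(10) = 2 * 511 + 1 = 1023
hanoi_count(11) = 2 * 1023 + 1 = 2047
hanoi_count(12) = 2 * 2047 + 1 = 4095
= 4095


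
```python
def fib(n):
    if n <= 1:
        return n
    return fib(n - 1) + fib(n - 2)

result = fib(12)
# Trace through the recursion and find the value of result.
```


fib(12)
= fib(11) + fib(10)
= (fib(10) + fib(9)) + fib(10)
Computing bottom-up: fib(0)=0, fib(1)=1, fib(2)=1, fib(3)=2, fib(4)=3, fib(5)=5, fib(6)=8, fib(7)=13, fib(8)=21, fib(9)=34, fib(10)=55, fib(11)=89, fib(12)=144
= 144


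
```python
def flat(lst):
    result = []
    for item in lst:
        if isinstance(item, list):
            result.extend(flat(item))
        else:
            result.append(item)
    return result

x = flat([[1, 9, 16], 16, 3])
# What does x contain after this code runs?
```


flat([[1, 9, 16], 16, 3])
Processing each element:
  [1, 9, 16] is a list -> flat recursively -> [1, 9, 16]
  16 is not a list -> append 16
  3 is not a list -> append 3
= [1, 9, 16, 16, 3]


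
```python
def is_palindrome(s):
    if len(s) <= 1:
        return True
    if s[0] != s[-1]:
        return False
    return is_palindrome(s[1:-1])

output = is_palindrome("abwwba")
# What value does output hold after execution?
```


is_palindrome("abwwba")
"abwwba": s[0]='a' == s[-1]='a' -> is_palindrome("bwwb")
"bwwb": s[0]='b' == s[-1]='b' -> is_palindrome("ww")
"ww": s[0]='w' == s[-1]='w' -> is_palindrome("")
"": len <= 1 -> True
= True


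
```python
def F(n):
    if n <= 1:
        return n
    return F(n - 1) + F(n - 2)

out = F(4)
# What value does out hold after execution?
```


F(4)
= F(3) + F(2)
= (F(2) + F(1)) + F(2)
Computing bottom-up: F(0)=0, F(1)=1, F(2)=1, F(3)=2, F(4)=3
= 3


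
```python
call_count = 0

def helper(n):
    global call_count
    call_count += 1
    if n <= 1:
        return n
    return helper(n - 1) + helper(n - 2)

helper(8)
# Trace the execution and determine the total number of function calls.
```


helper(8) calls helper(7) and helper(6); each non-base call branches into two more.
Let C(k) = total number of calls made by helper(k), including the call to helper(k) itself.
Base cases: C(0) = 1, C(1) = 1
Recurrence: C(k) = 1 + C(k-1) + C(k-2)
  C(2) = 1 + C(1) + C(0) = 1 + 1 + 1 = 3
  C(3) = 1 + C(2) + C(1) = 1 + 3 + 1 = 5
  C(4) = 1 + C(3) + C(2) = 1 + 5 + 3 = 9
  C(5) = 1 + C(4) + C(3) = 1 + 9 + 5 = 15
  C(6) = 1 + C(5) + C(4) = 1 + 15 + 9 = 25
  C(7) = 1 + C(6) + C(5) = 1 + 25 + 15 = 41
  C(8) = 1 + C(7) + C(6) = 1 + 41 + 25 = 67
Total calls = C(8) = 67
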